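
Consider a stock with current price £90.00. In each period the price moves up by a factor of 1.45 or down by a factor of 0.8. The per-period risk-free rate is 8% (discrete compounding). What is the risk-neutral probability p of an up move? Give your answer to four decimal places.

p = 0.4308

Risk-neutral probability p = (1 + 0.08 − 0.8)/(1.45 − 0.8) = 0.2800/0.6500 = 0.4308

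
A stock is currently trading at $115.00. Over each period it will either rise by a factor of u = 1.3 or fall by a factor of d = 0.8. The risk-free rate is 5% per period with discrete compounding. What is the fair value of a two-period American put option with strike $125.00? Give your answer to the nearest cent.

$16.94

Risk-neutral probability p = (1 + 0.05 − 0.8)/(1.3 − 0.8) = 0.2500/0.5000 = 0.5000
Terminal stock prices: S_uu = 194.4, S_ud = 119.6, S_dd = 73.6
Terminal payoffs (K − S): max(-69.35, 0) = 0, max(5.4, 0) = 5.4, max(51.4, 0) = 51.4
Node u (S = 149.5): continuation = 1/1.05·[0.5000·0.0000 + 0.5000·5.4000] = 2.5714; exercise value = 0.0000 ≤ continuation, so V_u = 2.5714
Node d (S = 92): continuation = 1/1.05·[0.5000·5.4000 + 0.5000·51.4000] = 27.0476; exercise value = 33.0000 > continuation, so V_d = 33.0000 (exercise)
Node 0 (S = 115): continuation = 1/1.05·[0.5000·2.5714 + 0.5000·33.0000] = 16.9388; exercise value = 10.0000 ≤ continuation, so V_0 = 16.9388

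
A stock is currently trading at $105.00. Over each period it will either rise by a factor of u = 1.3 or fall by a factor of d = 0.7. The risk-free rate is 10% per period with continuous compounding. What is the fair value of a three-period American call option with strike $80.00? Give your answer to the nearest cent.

$48.93

Risk-neutral probability p = (e^0.1 − 0.7)/(1.3 − 0.7) = 0.4052/0.6000 = 0.6753
Terminal stock prices: S_uuu = 230.7, S_uud = 124.2, S_udd = 66.88, S_ddd = 36.01
Terminal payoffs (S − K): max(150.7, 0) = 150.7, max(44.22, 0) = 44.22, max(-13.12, 0) = 0, max(-43.99, 0) = 0
Node uu (S = 177.5): continuation = e^(−0.1)·[0.6753·150.6850 + 0.3247·44.2150] = 105.0630; exercise value = 97.4500 ≤ continuation, so V_uu = 105.0630
Node ud (S = 95.55): continuation = e^(−0.1)·[0.6753·44.2150 + 0.3247·0.0000] = 27.0164; exercise value = 15.5500 ≤ continuation, so V_ud = 27.0164
Node dd (S = 51.45): continuation = e^(−0.1)·[0.6753·0.0000 + 0.3247·0.0000] = 0.0000; exercise value = 0.0000 ≤ continuation, so V_dd = 0.0000
Node u (S = 136.5): continuation = e^(−0.1)·[0.6753·105.0630 + 0.3247·27.0164] = 72.1337; exercise value = 56.5000 ≤ continuation, so V_u = 72.1337
Node d (S = 73.5): continuation = e^(−0.1)·[0.6753·27.0164 + 0.3247·0.0000] = 16.5076; exercise value = 0.0000 ≤ continuation, so V_d = 16.5076
Node 0 (S = 105): continuation = e^(−0.1)·[0.6753·72.1337 + 0.3247·16.5076] = 48.9255; exercise value = 25.0000 ≤ continuation, so V_0 = 48.9255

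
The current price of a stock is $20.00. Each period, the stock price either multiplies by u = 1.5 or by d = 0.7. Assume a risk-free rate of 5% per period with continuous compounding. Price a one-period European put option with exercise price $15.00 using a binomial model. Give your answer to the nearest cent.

$0.53

Risk-neutral probability p = (e^0.05 − 0.7)/(1.5 − 0.7) = 0.3513/0.8000 = 0.4391
Terminal stock prices: S_u = 30, S_d = 14
Terminal payoffs (K − S): max(-15, 0) = 0, max(1, 0) = 1
Node 0 (S = 20): V_0 = e^(−0.05)·[0.4391·0.0000 + 0.5609·1.0000] = 0.5336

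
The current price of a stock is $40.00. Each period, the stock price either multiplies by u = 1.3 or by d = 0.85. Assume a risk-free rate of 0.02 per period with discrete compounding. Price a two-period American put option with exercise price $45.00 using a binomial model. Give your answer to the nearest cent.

Risk-neutral probability p = (1 + 0.02 − 0.85)/(1.3 − 0.85) = 0.1700/0.4500 = 0.3778
Terminal stock prices: S_uu = 67.6, S_ud = 44.2, S_dd = 28.9
Terminal payoffs (K − S): max(-22.6, 0) = 0, max(0.8, 0) = 0.8, max(16.1, 0) = 16.1
Node u (S = 52): continuation = 1/1.02·[0.3778·0.0000 + 0.6222·0.8000] = 0.4880; exercise value = 0.0000 ≤ continuation, so V_u = 0.4880
Node d (S = 34): continuation = 1/1.02·[0.3778·0.8000 + 0.6222·16.1000] = 10.1176; exercise value = 11.0000 > continuation, so V_d = 11.0000 (exercise)
Node 0 (S = 40): continuation = 1/1.02·[0.3778·0.4880 + 0.6222·11.0000] = 6.8910; exercise value = 5.0000 ≤ continuation, so V_0 = 6.8910

$6.89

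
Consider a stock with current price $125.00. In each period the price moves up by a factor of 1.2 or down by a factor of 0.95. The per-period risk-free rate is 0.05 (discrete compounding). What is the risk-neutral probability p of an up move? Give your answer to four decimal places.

Risk-neutral probability p = (1 + 0.05 − 0.95)/(1.2 − 0.95) = 0.1000/0.2500 = 0.4000

p = 0.4000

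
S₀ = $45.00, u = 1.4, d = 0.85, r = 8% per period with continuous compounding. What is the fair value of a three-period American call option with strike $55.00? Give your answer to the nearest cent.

$8.99

Risk-neutral probability p = (e^0.08 − 0.85)/(1.4 − 0.85) = 0.2333/0.5500 = 0.4242
Terminal stock prices: S_uuu = 123.5, S_uud = 74.97, S_udd = 45.52, S_ddd = 27.64
Terminal payoffs (S − K): max(68.48, 0) = 68.48, max(19.97, 0) = 19.97, max(-9.483, 0) = 0, max(-27.36, 0) = 0
Node uu (S = 88.2): continuation = e^(−0.08)·[0.4242·68.4800 + 0.5758·19.9700] = 37.4286; exercise value = 33.2000 ≤ continuation, so V_uu = 37.4286
Node ud (S = 53.55): continuation = e^(−0.08)·[0.4242·19.9700 + 0.5758·0.0000] = 7.8192; exercise value = 0.0000 ≤ continuation, so V_ud = 7.8192
Node dd (S = 32.51): continuation = e^(−0.08)·[0.4242·0.0000 + 0.5758·0.0000] = 0.0000; exercise value = 0.0000 ≤ continuation, so V_dd = 0.0000
Node u (S = 63): continuation = e^(−0.08)·[0.4242·37.4286 + 0.5758·7.8192] = 18.8115; exercise value = 8.0000 ≤ continuation, so V_u = 18.8115
Node d (S = 38.25): continuation = e^(−0.08)·[0.4242·7.8192 + 0.5758·0.0000] = 3.0616; exercise value = 0.0000 ≤ continuation, so V_d = 3.0616
Node 0 (S = 45): continuation = e^(−0.08)·[0.4242·18.8115 + 0.5758·3.0616] = 8.9930; exercise value = 0.0000 ≤ continuation, so V_0 = 8.9930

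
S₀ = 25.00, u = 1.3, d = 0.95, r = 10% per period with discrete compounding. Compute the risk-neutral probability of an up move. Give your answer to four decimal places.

Risk-neutral probability p = (1 + 0.1 − 0.95)/(1.3 − 0.95) = 0.1500/0.3500 = 0.4286

p = 0.4286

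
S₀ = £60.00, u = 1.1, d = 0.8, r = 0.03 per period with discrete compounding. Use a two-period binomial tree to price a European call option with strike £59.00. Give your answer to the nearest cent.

£7.53

Risk-neutral probability p = (1 + 0.03 − 0.8)/(1.1 − 0.8) = 0.2300/0.3000 = 0.7667
Terminal stock prices: S_uu = 72.6, S_ud = 52.8, S_dd = 38.4
Terminal payoffs (S − K): max(13.6, 0) = 13.6, max(-6.2, 0) = 0, max(-20.6, 0) = 0
Node u (S = 66): V_u = 1/1.03·[0.7667·13.6000 + 0.2333·0.0000] = 10.1230
Node d (S = 48): V_d = 1/1.03·[0.7667·0.0000 + 0.2333·0.0000] = 0.0000
Node 0 (S = 60): V_0 = 1/1.03·[0.7667·10.1230 + 0.2333·0.0000] = 7.5349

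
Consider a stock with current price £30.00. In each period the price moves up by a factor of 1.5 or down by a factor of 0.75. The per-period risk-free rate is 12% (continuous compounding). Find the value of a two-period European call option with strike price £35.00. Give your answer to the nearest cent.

Risk-neutral probability p = (e^0.12 − 0.75)/(1.5 − 0.75) = 0.3775/0.7500 = 0.5033
Terminal stock prices: S_uu = 67.5, S_ud = 33.75, S_dd = 16.88
Terminal payoffs (S − K): max(32.5, 0) = 32.5, max(-1.25, 0) = 0, max(-18.12, 0) = 0
Node u (S = 45): V_u = e^(−0.12)·[0.5033·32.5000 + 0.4967·0.0000] = 14.5084
Node d (S = 22.5): V_d = e^(−0.12)·[0.5033·0.0000 + 0.4967·0.0000] = 0.0000
Node 0 (S = 30): V_0 = e^(−0.12)·[0.5033·14.5084 + 0.4967·0.0000] = 6.4767

£6.48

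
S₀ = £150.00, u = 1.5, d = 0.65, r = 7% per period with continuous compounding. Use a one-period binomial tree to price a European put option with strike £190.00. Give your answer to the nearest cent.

£43.38

Risk-neutral probability p = (e^0.07 − 0.65)/(1.5 − 0.65) = 0.4225/0.8500 = 0.4971
Terminal stock prices: S_u = 225, S_d = 97.5
Terminal payoffs (K − S): max(-35, 0) = 0, max(92.5, 0) = 92.5
Node 0 (S = 150): V_0 = e^(−0.07)·[0.4971·0.0000 + 0.5029·92.5000] = 43.3761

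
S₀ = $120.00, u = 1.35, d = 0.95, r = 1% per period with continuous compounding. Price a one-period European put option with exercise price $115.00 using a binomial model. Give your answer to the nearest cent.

$0.84

Risk-neutral probability p = (e^0.01 − 0.95)/(1.35 − 0.95) = 0.0601/0.4000 = 0.1501
Terminal stock prices: S_u = 162, S_d = 114
Terminal payoffs (K − S): max(-47, 0) = 0, max(1, 0) = 1
Node 0 (S = 120): V_0 = e^(−0.01)·[0.1501·0.0000 + 0.8499·1.0000] = 0.8414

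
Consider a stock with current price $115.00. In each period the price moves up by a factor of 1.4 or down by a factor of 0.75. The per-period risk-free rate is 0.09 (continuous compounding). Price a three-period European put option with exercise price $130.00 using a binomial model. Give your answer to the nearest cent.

Risk-neutral probability p = (e^0.09 − 0.75)/(1.4 − 0.75) = 0.3442/0.6500 = 0.5295
Terminal stock prices: S_uuu = 315.6, S_uud = 169, S_udd = 90.56, S_ddd = 48.52
Terminal payoffs (K − S): max(-185.6, 0) = 0, max(-39.05, 0) = 0, max(39.44, 0) = 39.44, max(81.48, 0) = 81.48
Node uu (S = 225.4): V_uu = e^(−0.09)·[0.5295·0.0000 + 0.4705·0.0000] = 0.0000
Node ud (S = 120.8): V_ud = e^(−0.09)·[0.5295·0.0000 + 0.4705·39.4375] = 16.9583
Node dd (S = 64.69): V_dd = e^(−0.09)·[0.5295·39.4375 + 0.4705·81.4844] = 54.1236
Node u (S = 161): V_u = e^(−0.09)·[0.5295·0.0000 + 0.4705·16.9583] = 7.2922
Node d (S = 86.25): V_d = e^(−0.09)·[0.5295·16.9583 + 0.4705·54.1236] = 31.4800
Node 0 (S = 115): V_0 = e^(−0.09)·[0.5295·7.2922 + 0.4705·31.4800] = 17.0655

$17.07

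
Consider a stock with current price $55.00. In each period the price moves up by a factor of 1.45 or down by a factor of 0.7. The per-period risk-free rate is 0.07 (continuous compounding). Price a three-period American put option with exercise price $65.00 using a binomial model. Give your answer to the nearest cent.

$15.08

Risk-neutral probability p = (e^0.07 − 0.7)/(1.45 − 0.7) = 0.3725/0.7500 = 0.4967
Terminal stock prices: S_uuu = 167.7, S_uud = 80.95, S_udd = 39.08, S_ddd = 18.86
Terminal payoffs (K − S): max(-102.7, 0) = 0, max(-15.95, 0) = 0, max(25.92, 0) = 25.92, max(46.14, 0) = 46.14
Node uu (S = 115.6): continuation = e^(−0.07)·[0.4967·0.0000 + 0.5033·0.0000] = 0.0000; exercise value = 0.0000 ≤ continuation, so V_uu = 0.0000
Node ud (S = 55.82): continuation = e^(−0.07)·[0.4967·0.0000 + 0.5033·25.9225] = 12.1653; exercise value = 9.1750 ≤ continuation, so V_ud = 12.1653
Node dd (S = 26.95): continuation = e^(−0.07)·[0.4967·25.9225 + 0.5033·46.1350] = 33.6556; exercise value = 38.0500 > continuation, so V_dd = 38.0500 (exercise)
Node u (S = 79.75): continuation = e^(−0.07)·[0.4967·0.0000 + 0.5033·12.1653] = 5.7091; exercise value = 0.0000 ≤ continuation, so V_u = 5.7091
Node d (S = 38.5): continuation = e^(−0.07)·[0.4967·12.1653 + 0.5033·38.0500] = 23.4904; exercise value = 26.5000 > continuation, so V_d = 26.5000 (exercise)
Node 0 (S = 55): continuation = e^(−0.07)·[0.4967·5.7091 + 0.5033·26.5000] = 15.0802; exercise value = 10.0000 ≤ continuation, so V_0 = 15.0802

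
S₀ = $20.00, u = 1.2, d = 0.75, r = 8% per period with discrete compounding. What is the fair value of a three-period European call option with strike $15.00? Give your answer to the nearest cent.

Risk-neutral probability p = (1 + 0.08 − 0.75)/(1.2 − 0.75) = 0.3300/0.4500 = 0.7333
Terminal stock prices: S_uuu = 34.56, S_uud = 21.6, S_udd = 13.5, S_ddd = 8.438
Terminal payoffs (S − K): max(19.56, 0) = 19.56, max(6.6, 0) = 6.6, max(-1.5, 0) = 0, max(-6.562, 0) = 0
Node uu (S = 28.8): V_uu = 1/1.08·[0.7333·19.5600 + 0.2667·6.6000] = 14.9111
Node ud (S = 18): V_ud = 1/1.08·[0.7333·6.6000 + 0.2667·0.0000] = 4.4815
Node dd (S = 11.25): V_dd = 1/1.08·[0.7333·0.0000 + 0.2667·0.0000] = 0.0000
Node u (S = 24): V_u = 1/1.08·[0.7333·14.9111 + 0.2667·4.4815] = 11.2314
Node d (S = 15): V_d = 1/1.08·[0.7333·4.4815 + 0.2667·0.0000] = 3.0430
Node 0 (S = 20): V_0 = 1/1.08·[0.7333·11.2314 + 0.2667·3.0430] = 8.3776

$8.38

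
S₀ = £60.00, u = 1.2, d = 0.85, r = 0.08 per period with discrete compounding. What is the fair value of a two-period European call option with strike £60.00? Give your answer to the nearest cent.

£10.24

Risk-neutral probability p = (1 + 0.08 − 0.85)/(1.2 − 0.85) = 0.2300/0.3500 = 0.6571
Terminal stock prices: S_uu = 86.4, S_ud = 61.2, S_dd = 43.35
Terminal payoffs (S − K): max(26.4, 0) = 26.4, max(1.2, 0) = 1.2, max(-16.65, 0) = 0
Node u (S = 72): V_u = 1/1.08·[0.6571·26.4000 + 0.3429·1.2000] = 16.4444
Node d (S = 51): V_d = 1/1.08·[0.6571·1.2000 + 0.3429·0.0000] = 0.7302
Node 0 (S = 60): V_0 = 1/1.08·[0.6571·16.4444 + 0.3429·0.7302] = 10.2377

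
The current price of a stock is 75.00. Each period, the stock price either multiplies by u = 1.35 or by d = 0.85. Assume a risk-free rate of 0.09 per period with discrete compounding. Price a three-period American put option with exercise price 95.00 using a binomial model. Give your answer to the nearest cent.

20.00

Risk-neutral probability p = (1 + 0.09 − 0.85)/(1.35 − 0.85) = 0.2400/0.5000 = 0.4800
Terminal stock prices: S_uuu = 184.5, S_uud = 116.2, S_udd = 73.15, S_ddd = 46.06
Terminal payoffs (K − S): max(-89.53, 0) = 0, max(-21.18, 0) = 0, max(21.85, 0) = 21.85, max(48.94, 0) = 48.94
Node uu (S = 136.7): continuation = 1/1.09·[0.4800·0.0000 + 0.5200·0.0000] = 0.0000; exercise value = 0.0000 ≤ continuation, so V_uu = 0.0000
Node ud (S = 86.06): continuation = 1/1.09·[0.4800·0.0000 + 0.5200·21.8469] = 10.4224; exercise value = 8.9375 ≤ continuation, so V_ud = 10.4224
Node dd (S = 54.19): continuation = 1/1.09·[0.4800·21.8469 + 0.5200·48.9406] = 32.9685; exercise value = 40.8125 > continuation, so V_dd = 40.8125 (exercise)
Node u (S = 101.2): continuation = 1/1.09·[0.4800·0.0000 + 0.5200·10.4224] = 4.9721; exercise value = 0.0000 ≤ continuation, so V_u = 4.9721
Node d (S = 63.75): continuation = 1/1.09·[0.4800·10.4224 + 0.5200·40.8125] = 24.0598; exercise value = 31.2500 > continuation, so V_d = 31.2500 (exercise)
Node 0 (S = 75): continuation = 1/1.09·[0.4800·4.9721 + 0.5200·31.2500] = 17.0978; exercise value = 20.0000 > continuation, so V_0 = 20.0000 (exercise)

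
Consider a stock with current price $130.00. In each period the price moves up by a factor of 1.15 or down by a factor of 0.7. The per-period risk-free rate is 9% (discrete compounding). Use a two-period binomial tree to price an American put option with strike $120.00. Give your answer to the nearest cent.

$5.04

Risk-neutral probability p = (1 + 0.09 − 0.7)/(1.15 − 0.7) = 0.3900/0.4500 = 0.8667
Terminal stock prices: S_uu = 171.9, S_ud = 104.6, S_dd = 63.7
Terminal payoffs (K − S): max(-51.92, 0) = 0, max(15.35, 0) = 15.35, max(56.3, 0) = 56.3
Node u (S = 149.5): continuation = 1/1.09·[0.8667·0.0000 + 0.1333·15.3500] = 1.8777; exercise value = 0.0000 ≤ continuation, so V_u = 1.8777
Node d (S = 91): continuation = 1/1.09·[0.8667·15.3500 + 0.1333·56.3000] = 19.0917; exercise value = 29.0000 > continuation, so V_d = 29.0000 (exercise)
Node 0 (S = 130): continuation = 1/1.09·[0.8667·1.8777 + 0.1333·29.0000] = 5.0404; exercise value = 0.0000 ≤ continuation, so V_0 = 5.0404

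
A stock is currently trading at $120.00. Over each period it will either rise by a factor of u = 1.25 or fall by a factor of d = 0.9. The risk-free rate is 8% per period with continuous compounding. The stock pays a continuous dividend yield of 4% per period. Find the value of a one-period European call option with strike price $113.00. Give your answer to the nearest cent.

$13.74

Per-period risk-free factor R = e^0.08 = 1.0833; dividend-adjusted growth = e^(0.08−0.04) = 1.0408.
Risk-neutral probability p = (1.0408 − 0.9)/(1.25 − 0.9) = 0.1408/0.3500 = 0.4023
Terminal stock prices: S_u = 150, S_d = 108
Terminal payoffs (S − K): max(37, 0) = 37, max(-5, 0) = 0
Node 0 (S = 120): V_0 = e^(−0.08)·[0.4023·37.0000 + 0.5977·0.0000] = 13.7412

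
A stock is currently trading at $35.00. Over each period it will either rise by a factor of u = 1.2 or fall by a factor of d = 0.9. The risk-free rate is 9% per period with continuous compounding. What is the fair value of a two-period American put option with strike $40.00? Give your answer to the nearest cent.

$5.00

Risk-neutral probability p = (e^0.09 − 0.9)/(1.2 − 0.9) = 0.1942/0.3000 = 0.6472
Terminal stock prices: S_uu = 50.4, S_ud = 37.8, S_dd = 28.35
Terminal payoffs (K − S): max(-10.4, 0) = 0, max(2.2, 0) = 2.2, max(11.65, 0) = 11.65
Node u (S = 42): continuation = e^(−0.09)·[0.6472·0.0000 + 0.3528·2.2000] = 0.7093; exercise value = 0.0000 ≤ continuation, so V_u = 0.7093
Node d (S = 31.5): continuation = e^(−0.09)·[0.6472·2.2000 + 0.3528·11.6500] = 5.0572; exercise value = 8.5000 > continuation, so V_d = 8.5000 (exercise)
Node 0 (S = 35): continuation = e^(−0.09)·[0.6472·0.7093 + 0.3528·8.5000] = 3.1599; exercise value = 5.0000 > continuation, so V_0 = 5.0000 (exercise)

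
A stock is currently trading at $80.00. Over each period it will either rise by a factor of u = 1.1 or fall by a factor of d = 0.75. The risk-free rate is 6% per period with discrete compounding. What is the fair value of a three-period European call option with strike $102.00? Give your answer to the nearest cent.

$2.61

Risk-neutral probability p = (1 + 0.06 − 0.75)/(1.1 − 0.75) = 0.3100/0.3500 = 0.8857
Terminal stock prices: S_uuu = 106.5, S_uud = 72.6, S_udd = 49.5, S_ddd = 33.75
Terminal payoffs (S − K): max(4.48, 0) = 4.48, max(-29.4, 0) = 0, max(-52.5, 0) = 0, max(-68.25, 0) = 0
Node uu (S = 96.8): V_uu = 1/1.06·[0.8857·4.4800 + 0.1143·0.0000] = 3.7434
Node ud (S = 66): V_ud = 1/1.06·[0.8857·0.0000 + 0.1143·0.0000] = 0.0000
Node dd (S = 45): V_dd = 1/1.06·[0.8857·0.0000 + 0.1143·0.0000] = 0.0000
Node u (S = 88): V_u = 1/1.06·[0.8857·3.7434 + 0.1143·0.0000] = 3.1279
Node d (S = 60): V_d = 1/1.06·[0.8857·0.0000 + 0.1143·0.0000] = 0.0000
Node 0 (S = 80): V_0 = 1/1.06·[0.8857·3.1279 + 0.1143·0.0000] = 2.6136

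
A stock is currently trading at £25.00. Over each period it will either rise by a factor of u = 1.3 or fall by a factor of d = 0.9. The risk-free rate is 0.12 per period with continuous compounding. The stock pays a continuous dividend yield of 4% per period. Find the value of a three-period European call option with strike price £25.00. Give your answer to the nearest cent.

£5.48

Per-period risk-free factor R = e^0.12 = 1.1275; dividend-adjusted growth = e^(0.12−0.04) = 1.0833.
Risk-neutral probability p = (1.0833 − 0.9)/(1.3 − 0.9) = 0.1833/0.4000 = 0.4582
Terminal stock prices: S_uuu = 54.93, S_uud = 38.03, S_udd = 26.33, S_ddd = 18.23
Terminal payoffs (S − K): max(29.93, 0) = 29.93, max(13.03, 0) = 13.03, max(1.325, 0) = 1.325, max(-6.775, 0) = 0
Node uu (S = 42.25): V_uu = e^(−0.12)·[0.4582·29.9250 + 0.5418·13.0250] = 18.4203
Node ud (S = 29.25): V_ud = e^(−0.12)·[0.4582·13.0250 + 0.5418·1.3250] = 5.9301
Node dd (S = 20.25): V_dd = e^(−0.12)·[0.4582·1.3250 + 0.5418·0.0000] = 0.5385
Node u (S = 32.5): V_u = e^(−0.12)·[0.4582·18.4203 + 0.5418·5.9301] = 10.3356
Node d (S = 22.5): V_d = e^(−0.12)·[0.4582·5.9301 + 0.5418·0.5385] = 2.6688
Node 0 (S = 25): V_0 = e^(−0.12)·[0.4582·10.3356 + 0.5418·2.6688] = 5.4828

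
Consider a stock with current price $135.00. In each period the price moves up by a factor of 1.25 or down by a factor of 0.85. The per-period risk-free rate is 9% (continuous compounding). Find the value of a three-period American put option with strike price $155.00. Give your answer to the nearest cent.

$20.00

Risk-neutral probability p = (e^0.09 − 0.85)/(1.25 − 0.85) = 0.2442/0.4000 = 0.6104
Terminal stock prices: S_uuu = 263.7, S_uud = 179.3, S_udd = 121.9, S_ddd = 82.91
Terminal payoffs (K − S): max(-108.7, 0) = 0, max(-24.3, 0) = 0, max(33.08, 0) = 33.08, max(72.09, 0) = 72.09
Node uu (S = 210.9): continuation = e^(−0.09)·[0.6104·0.0000 + 0.3896·0.0000] = 0.0000; exercise value = 0.0000 ≤ continuation, so V_uu = 0.0000
Node ud (S = 143.4): continuation = e^(−0.09)·[0.6104·0.0000 + 0.3896·33.0781] = 11.7770; exercise value = 11.5625 ≤ continuation, so V_ud = 11.7770
Node dd (S = 97.54): continuation = e^(−0.09)·[0.6104·33.0781 + 0.3896·72.0931] = 44.1218; exercise value = 57.4625 > continuation, so V_dd = 57.4625 (exercise)
Node u (S = 168.8): continuation = e^(−0.09)·[0.6104·0.0000 + 0.3896·11.7770] = 4.1930; exercise value = 0.0000 ≤ continuation, so V_u = 4.1930
Node d (S = 114.8): continuation = e^(−0.09)·[0.6104·11.7770 + 0.3896·57.4625] = 27.0290; exercise value = 40.2500 > continuation, so V_d = 40.2500 (exercise)
Node 0 (S = 135): continuation = e^(−0.09)·[0.6104·4.1930 + 0.3896·40.2500] = 16.6697; exercise value = 20.0000 > continuation, so V_0 = 20.0000 (exercise)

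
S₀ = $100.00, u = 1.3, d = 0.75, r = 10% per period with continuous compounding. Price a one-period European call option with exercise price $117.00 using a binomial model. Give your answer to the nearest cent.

$7.60

Risk-neutral probability p = (e^0.1 − 0.75)/(1.3 − 0.75) = 0.3552/0.5500 = 0.6458
Terminal stock prices: S_u = 130, S_d = 75
Terminal payoffs (S − K): max(13, 0) = 13, max(-42, 0) = 0
Node 0 (S = 100): V_0 = e^(−0.1)·[0.6458·13.0000 + 0.3542·0.0000] = 7.5961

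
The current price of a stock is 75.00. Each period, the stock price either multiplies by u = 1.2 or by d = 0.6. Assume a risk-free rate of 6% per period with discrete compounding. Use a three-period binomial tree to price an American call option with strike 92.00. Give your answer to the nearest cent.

14.23

Risk-neutral probability p = (1 + 0.06 − 0.6)/(1.2 − 0.6) = 0.4600/0.6000 = 0.7667
Terminal stock prices: S_uuu = 129.6, S_uud = 64.8, S_udd = 32.4, S_ddd = 16.2
Terminal payoffs (S − K): max(37.6, 0) = 37.6, max(-27.2, 0) = 0, max(-59.6, 0) = 0, max(-75.8, 0) = 0
Node uu (S = 108): continuation = 1/1.06·[0.7667·37.6000 + 0.2333·0.0000] = 27.1950; exercise value = 16.0000 ≤ continuation, so V_uu = 27.1950
Node ud (S = 54): continuation = 1/1.06·[0.7667·0.0000 + 0.2333·0.0000] = 0.0000; exercise value = 0.0000 ≤ continuation, so V_ud = 0.0000
Node dd (S = 27): continuation = 1/1.06·[0.7667·0.0000 + 0.2333·0.0000] = 0.0000; exercise value = 0.0000 ≤ continuation, so V_dd = 0.0000
Node u (S = 90): continuation = 1/1.06·[0.7667·27.1950 + 0.2333·0.0000] = 19.6693; exercise value = 0.0000 ≤ continuation, so V_u = 19.6693
Node d (S = 45): continuation = 1/1.06·[0.7667·0.0000 + 0.2333·0.0000] = 0.0000; exercise value = 0.0000 ≤ continuation, so V_d = 0.0000
Node 0 (S = 75): continuation = 1/1.06·[0.7667·19.6693 + 0.2333·0.0000] = 14.2262; exercise value = 0.0000 ≤ continuation, so V_0 = 14.2262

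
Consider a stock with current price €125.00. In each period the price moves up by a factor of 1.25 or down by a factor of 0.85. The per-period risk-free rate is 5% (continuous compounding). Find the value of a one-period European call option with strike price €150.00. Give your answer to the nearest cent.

Risk-neutral probability p = (e^0.05 − 0.85)/(1.25 − 0.85) = 0.2013/0.4000 = 0.5032
Terminal stock prices: S_u = 156.2, S_d = 106.2
Terminal payoffs (S − K): max(6.25, 0) = 6.25, max(-43.75, 0) = 0
Node 0 (S = 125): V_0 = e^(−0.05)·[0.5032·6.2500 + 0.4968·0.0000] = 2.9915

€2.99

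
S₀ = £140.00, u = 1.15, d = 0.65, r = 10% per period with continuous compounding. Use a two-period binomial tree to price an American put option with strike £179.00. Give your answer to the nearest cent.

£39.00

Risk-neutral probability p = (e^0.1 − 0.65)/(1.15 − 0.65) = 0.4552/0.5000 = 0.9103
Terminal stock prices: S_uu = 185.1, S_ud = 104.7, S_dd = 59.15
Terminal payoffs (K − S): max(-6.15, 0) = 0, max(74.35, 0) = 74.35, max(119.8, 0) = 119.8
Node u (S = 161): continuation = e^(−0.1)·[0.9103·0.0000 + 0.0897·74.3500] = 6.0317; exercise value = 18.0000 > continuation, so V_u = 18.0000 (exercise)
Node d (S = 91): continuation = e^(−0.1)·[0.9103·74.3500 + 0.0897·119.8500] = 70.9659; exercise value = 88.0000 > continuation, so V_d = 88.0000 (exercise)
Node 0 (S = 140): continuation = e^(−0.1)·[0.9103·18.0000 + 0.0897·88.0000] = 21.9659; exercise value = 39.0000 > continuation, so V_0 = 39.0000 (exercise)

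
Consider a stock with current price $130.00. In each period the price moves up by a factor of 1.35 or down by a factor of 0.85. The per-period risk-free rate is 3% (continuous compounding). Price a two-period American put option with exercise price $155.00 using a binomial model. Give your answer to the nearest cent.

$28.86

Risk-neutral probability p = (e^0.03 − 0.85)/(1.35 − 0.85) = 0.1805/0.5000 = 0.3609
Terminal stock prices: S_uu = 236.9, S_ud = 149.2, S_dd = 93.92
Terminal payoffs (K − S): max(-81.93, 0) = 0, max(5.825, 0) = 5.825, max(61.08, 0) = 61.08
Node u (S = 175.5): continuation = e^(−0.03)·[0.3609·0.0000 + 0.6391·5.8250] = 3.6127; exercise value = 0.0000 ≤ continuation, so V_u = 3.6127
Node d (S = 110.5): continuation = e^(−0.03)·[0.3609·5.8250 + 0.6391·61.0750] = 39.9191; exercise value = 44.5000 > continuation, so V_d = 44.5000 (exercise)
Node 0 (S = 130): continuation = e^(−0.03)·[0.3609·3.6127 + 0.6391·44.5000] = 28.8643; exercise value = 25.0000 ≤ continuation, so V_0 = 28.8643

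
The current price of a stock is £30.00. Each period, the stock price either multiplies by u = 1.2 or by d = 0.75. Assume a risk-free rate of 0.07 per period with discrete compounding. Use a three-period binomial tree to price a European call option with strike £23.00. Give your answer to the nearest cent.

Risk-neutral probability p = (1 + 0.07 − 0.75)/(1.2 − 0.75) = 0.3200/0.4500 = 0.7111
Terminal stock prices: S_uuu = 51.84, S_uud = 32.4, S_udd = 20.25, S_ddd = 12.66
Terminal payoffs (S − K): max(28.84, 0) = 28.84, max(9.4, 0) = 9.4, max(-2.75, 0) = 0, max(-10.34, 0) = 0
Node uu (S = 43.2): V_uu = 1/1.07·[0.7111·28.8400 + 0.2889·9.4000] = 21.7047
Node ud (S = 27): V_ud = 1/1.07·[0.7111·9.4000 + 0.2889·0.0000] = 6.2471
Node dd (S = 16.88): V_dd = 1/1.07·[0.7111·0.0000 + 0.2889·0.0000] = 0.0000
Node u (S = 36): V_u = 1/1.07·[0.7111·21.7047 + 0.2889·6.2471] = 16.1114
Node d (S = 22.5): V_d = 1/1.07·[0.7111·6.2471 + 0.2889·0.0000] = 4.1518
Node 0 (S = 30): V_0 = 1/1.07·[0.7111·16.1114 + 0.2889·4.1518] = 11.8284

£11.83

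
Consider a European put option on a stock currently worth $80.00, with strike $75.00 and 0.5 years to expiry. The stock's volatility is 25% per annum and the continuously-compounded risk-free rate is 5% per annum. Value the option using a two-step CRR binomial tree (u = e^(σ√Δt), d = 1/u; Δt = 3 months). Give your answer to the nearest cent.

$2.87

CRR parameters: u = e^(σ√Δt) = e^(0.25·√0.25) = 1.1331, d = 1/u = 0.8825
Per-period rate: rΔt = 0.05·0.25 = 0.0125, so R = e^0.0125 = 1.0126
Risk-neutral probability p = (e^0.0125 − 0.8825)/(1.1331 − 0.8825) = 0.1301/0.2507 = 0.5190
Terminal stock prices: S_uu = 102.7, S_ud = 80, S_dd = 62.3
Terminal payoffs (K − S): max(-27.72, 0) = 0, max(-5, 0) = 0, max(12.7, 0) = 12.7
Node u (S = 90.65): V_u = e^(−0.0125)·[0.5190·0.0000 + 0.4810·0.0000] = 0.0000
Node d (S = 70.6): V_d = e^(−0.0125)·[0.5190·0.0000 + 0.4810·12.6959] = 6.0312
Node 0 (S = 80): V_0 = e^(−0.0125)·[0.5190·0.0000 + 0.4810·6.0312] = 2.8651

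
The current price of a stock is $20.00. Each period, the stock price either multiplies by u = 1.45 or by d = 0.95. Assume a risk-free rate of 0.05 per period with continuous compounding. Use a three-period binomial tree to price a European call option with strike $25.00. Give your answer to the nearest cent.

Risk-neutral probability p = (e^0.05 − 0.95)/(1.45 − 0.95) = 0.1013/0.5000 = 0.2025
Terminal stock prices: S_uuu = 60.97, S_uud = 39.95, S_udd = 26.17, S_ddd = 17.15
Terminal payoffs (S − K): max(35.97, 0) = 35.97, max(14.95, 0) = 14.95, max(1.172, 0) = 1.172, max(-7.853, 0) = 0
Node uu (S = 42.05): V_uu = e^(−0.05)·[0.2025·35.9725 + 0.7975·14.9475] = 18.2693
Node ud (S = 27.55): V_ud = e^(−0.05)·[0.2025·14.9475 + 0.7975·1.1725] = 3.7693
Node dd (S = 18.05): V_dd = e^(−0.05)·[0.2025·1.1725 + 0.7975·0.0000] = 0.2259
Node u (S = 29): V_u = e^(−0.05)·[0.2025·18.2693 + 0.7975·3.7693] = 6.3791
Node d (S = 19): V_d = e^(−0.05)·[0.2025·3.7693 + 0.7975·0.2259] = 0.8976
Node 0 (S = 20): V_0 = e^(−0.05)·[0.2025·6.3791 + 0.7975·0.8976] = 1.9099

$1.91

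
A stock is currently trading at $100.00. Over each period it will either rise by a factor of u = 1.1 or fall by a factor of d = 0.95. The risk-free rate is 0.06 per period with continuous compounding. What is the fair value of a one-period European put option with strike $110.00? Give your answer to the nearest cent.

Risk-neutral probability p = (e^0.06 − 0.95)/(1.1 − 0.95) = 0.1118/0.1500 = 0.7456
Terminal stock prices: S_u = 110, S_d = 95
Terminal payoffs (K − S): max(0, 0) = 0, max(15, 0) = 15
Node 0 (S = 100): V_0 = e^(−0.06)·[0.7456·0.0000 + 0.2544·15.0000] = 3.5941

$3.59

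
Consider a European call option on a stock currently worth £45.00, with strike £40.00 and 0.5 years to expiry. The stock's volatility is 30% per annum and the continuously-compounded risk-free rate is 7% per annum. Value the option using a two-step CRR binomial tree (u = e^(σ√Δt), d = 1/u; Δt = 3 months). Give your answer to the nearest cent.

£7.85

CRR parameters: u = e^(σ√Δt) = e^(0.3·√0.25) = 1.1618, d = 1/u = 0.8607
Per-period rate: rΔt = 0.07·0.25 = 0.0175, so R = e^0.0175 = 1.0177
Risk-neutral probability p = (e^0.0175 − 0.8607)/(1.1618 − 0.8607) = 0.1569/0.3011 = 0.5212
Terminal stock prices: S_uu = 60.74, S_ud = 45, S_dd = 33.34
Terminal payoffs (S − K): max(20.74, 0) = 20.74, max(5, 0) = 5, max(-6.663, 0) = 0
Node u (S = 52.28): V_u = e^(−0.0175)·[0.5212·20.7436 + 0.4788·5.0000] = 12.9765
Node d (S = 38.73): V_d = e^(−0.0175)·[0.5212·5.0000 + 0.4788·0.0000] = 2.5608
Node 0 (S = 45): V_0 = e^(−0.0175)·[0.5212·12.9765 + 0.4788·2.5608] = 7.8508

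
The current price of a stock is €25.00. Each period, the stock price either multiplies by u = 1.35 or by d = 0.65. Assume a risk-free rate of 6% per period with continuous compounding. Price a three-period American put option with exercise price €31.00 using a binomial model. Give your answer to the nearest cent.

€7.83

Risk-neutral probability p = (e^0.06 − 0.65)/(1.35 − 0.65) = 0.4118/0.7000 = 0.5883
Terminal stock prices: S_uuu = 61.51, S_uud = 29.62, S_udd = 14.26, S_ddd = 6.866
Terminal payoffs (K − S): max(-30.51, 0) = 0, max(1.384, 0) = 1.384, max(16.74, 0) = 16.74, max(24.13, 0) = 24.13
Node uu (S = 45.56): continuation = e^(−0.06)·[0.5883·0.0000 + 0.4117·1.3844] = 0.5367; exercise value = 0.0000 ≤ continuation, so V_uu = 0.5367
Node ud (S = 21.94): continuation = e^(−0.06)·[0.5883·1.3844 + 0.4117·16.7406] = 7.2572; exercise value = 9.0625 > continuation, so V_ud = 9.0625 (exercise)
Node dd (S = 10.56): continuation = e^(−0.06)·[0.5883·16.7406 + 0.4117·24.1344] = 18.6322; exercise value = 20.4375 > continuation, so V_dd = 20.4375 (exercise)
Node u (S = 33.75): continuation = e^(−0.06)·[0.5883·0.5367 + 0.4117·9.0625] = 3.8108; exercise value = 0.0000 ≤ continuation, so V_u = 3.8108
Node d (S = 16.25): continuation = e^(−0.06)·[0.5883·9.0625 + 0.4117·20.4375] = 12.9447; exercise value = 14.7500 > continuation, so V_d = 14.7500 (exercise)
Node 0 (S = 25): continuation = e^(−0.06)·[0.5883·3.8108 + 0.4117·14.7500] = 7.8299; exercise value = 6.0000 ≤ continuation, so V_0 = 7.8299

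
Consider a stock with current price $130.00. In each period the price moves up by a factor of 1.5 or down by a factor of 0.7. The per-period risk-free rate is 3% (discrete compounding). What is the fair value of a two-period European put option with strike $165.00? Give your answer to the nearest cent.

$45.98

Risk-neutral probability p = (1 + 0.03 − 0.7)/(1.5 − 0.7) = 0.3300/0.8000 = 0.4125
Terminal stock prices: S_uu = 292.5, S_ud = 136.5, S_dd = 63.7
Terminal payoffs (K − S): max(-127.5, 0) = 0, max(28.5, 0) = 28.5, max(101.3, 0) = 101.3
Node u (S = 195): V_u = 1/1.03·[0.4125·0.0000 + 0.5875·28.5000] = 16.2561
Node d (S = 91): V_d = 1/1.03·[0.4125·28.5000 + 0.5875·101.3000] = 69.1942
Node 0 (S = 130): V_0 = 1/1.03·[0.4125·16.2561 + 0.5875·69.1942] = 45.9779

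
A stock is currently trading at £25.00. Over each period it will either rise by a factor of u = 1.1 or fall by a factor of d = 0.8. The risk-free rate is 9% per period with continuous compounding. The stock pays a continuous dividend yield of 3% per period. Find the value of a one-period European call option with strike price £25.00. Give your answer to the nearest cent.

£1.99

Per-period risk-free factor R = e^0.09 = 1.0942; dividend-adjusted growth = e^(0.09−0.03) = 1.0618.
Risk-neutral probability p = (1.0618 − 0.8)/(1.1 − 0.8) = 0.2618/0.3000 = 0.8728
Terminal stock prices: S_u = 27.5, S_d = 20
Terminal payoffs (S − K): max(2.5, 0) = 2.5, max(-5, 0) = 0
Node 0 (S = 25): V_0 = e^(−0.09)·[0.8728·2.5000 + 0.1272·0.0000] = 1.9942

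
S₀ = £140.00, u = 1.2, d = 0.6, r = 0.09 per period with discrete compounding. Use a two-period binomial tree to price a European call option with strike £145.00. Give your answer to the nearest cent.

Risk-neutral probability p = (1 + 0.09 − 0.6)/(1.2 − 0.6) = 0.4900/0.6000 = 0.8167
Terminal stock prices: S_uu = 201.6, S_ud = 100.8, S_dd = 50.4
Terminal payoffs (S − K): max(56.6, 0) = 56.6, max(-44.2, 0) = 0, max(-94.6, 0) = 0
Node u (S = 168): V_u = 1/1.09·[0.8167·56.6000 + 0.1833·0.0000] = 42.4067
Node d (S = 84): V_d = 1/1.09·[0.8167·0.0000 + 0.1833·0.0000] = 0.0000
Node 0 (S = 140): V_0 = 1/1.09·[0.8167·42.4067 + 0.1833·0.0000] = 31.7726

£31.77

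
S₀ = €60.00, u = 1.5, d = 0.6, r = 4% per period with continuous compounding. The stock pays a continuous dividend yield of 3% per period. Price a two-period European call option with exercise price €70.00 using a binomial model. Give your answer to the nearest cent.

€12.46

Per-period risk-free factor R = e^0.04 = 1.0408; dividend-adjusted growth = e^(0.04−0.03) = 1.0101.
Risk-neutral probability p = (1.0101 − 0.6)/(1.5 − 0.6) = 0.4101/0.9000 = 0.4556
Terminal stock prices: S_uu = 135, S_ud = 54, S_dd = 21.6
Terminal payoffs (S − K): max(65, 0) = 65, max(-16, 0) = 0, max(-48.4, 0) = 0
Node u (S = 90): V_u = e^(−0.04)·[0.4556·65.0000 + 0.5444·0.0000] = 28.4535
Node d (S = 36): V_d = e^(−0.04)·[0.4556·0.0000 + 0.5444·0.0000] = 0.0000
Node 0 (S = 60): V_0 = e^(−0.04)·[0.4556·28.4535 + 0.5444·0.0000] = 12.4554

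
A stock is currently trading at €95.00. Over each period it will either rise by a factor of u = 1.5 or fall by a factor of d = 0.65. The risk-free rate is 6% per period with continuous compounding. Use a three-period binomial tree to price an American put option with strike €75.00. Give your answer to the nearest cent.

Risk-neutral probability p = (e^0.06 − 0.65)/(1.5 − 0.65) = 0.4118/0.8500 = 0.4845
Terminal stock prices: S_uuu = 320.6, S_uud = 138.9, S_udd = 60.21, S_ddd = 26.09
Terminal payoffs (K − S): max(-245.6, 0) = 0, max(-63.94, 0) = 0, max(14.79, 0) = 14.79, max(48.91, 0) = 48.91
Node uu (S = 213.8): continuation = e^(−0.06)·[0.4845·0.0000 + 0.5155·0.0000] = 0.0000; exercise value = 0.0000 ≤ continuation, so V_uu = 0.0000
Node ud (S = 92.62): continuation = e^(−0.06)·[0.4845·0.0000 + 0.5155·14.7937] = 7.1819; exercise value = 0.0000 ≤ continuation, so V_ud = 7.1819
Node dd (S = 40.14): continuation = e^(−0.06)·[0.4845·14.7937 + 0.5155·48.9106] = 30.4948; exercise value = 34.8625 > continuation, so V_dd = 34.8625 (exercise)
Node u (S = 142.5): continuation = e^(−0.06)·[0.4845·0.0000 + 0.5155·7.1819] = 3.4866; exercise value = 0.0000 ≤ continuation, so V_u = 3.4866
Node d (S = 61.75): continuation = e^(−0.06)·[0.4845·7.1819 + 0.5155·34.8625] = 20.2017; exercise value = 13.2500 ≤ continuation, so V_d = 20.2017
Node 0 (S = 95): continuation = e^(−0.06)·[0.4845·3.4866 + 0.5155·20.2017] = 11.3981; exercise value = 0.0000 ≤ continuation, so V_0 = 11.3981

€11.40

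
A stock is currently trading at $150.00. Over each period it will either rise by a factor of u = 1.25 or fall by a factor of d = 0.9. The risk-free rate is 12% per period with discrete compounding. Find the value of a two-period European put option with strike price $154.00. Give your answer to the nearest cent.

$3.57

Risk-neutral probability p = (1 + 0.12 − 0.9)/(1.25 − 0.9) = 0.2200/0.3500 = 0.6286
Terminal stock prices: S_uu = 234.4, S_ud = 168.8, S_dd = 121.5
Terminal payoffs (K − S): max(-80.38, 0) = 0, max(-14.75, 0) = 0, max(32.5, 0) = 32.5
Node u (S = 187.5): V_u = 1/1.12·[0.6286·0.0000 + 0.3714·0.0000] = 0.0000
Node d (S = 135): V_d = 1/1.12·[0.6286·0.0000 + 0.3714·32.5000] = 10.7781
Node 0 (S = 150): V_0 = 1/1.12·[0.6286·0.0000 + 0.3714·10.7781] = 3.5744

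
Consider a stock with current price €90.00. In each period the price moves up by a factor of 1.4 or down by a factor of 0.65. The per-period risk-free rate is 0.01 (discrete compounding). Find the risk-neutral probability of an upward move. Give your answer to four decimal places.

p = 0.4800

Risk-neutral probability p = (1 + 0.01 − 0.65)/(1.4 − 0.65) = 0.3600/0.7500 = 0.4800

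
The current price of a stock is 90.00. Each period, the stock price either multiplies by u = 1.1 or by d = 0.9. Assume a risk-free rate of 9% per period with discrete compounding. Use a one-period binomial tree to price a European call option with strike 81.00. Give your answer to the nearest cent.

15.69

Risk-neutral probability p = (1 + 0.09 − 0.9)/(1.1 − 0.9) = 0.1900/0.2000 = 0.9500
Terminal stock prices: S_u = 99, S_d = 81
Terminal payoffs (S − K): max(18, 0) = 18, max(0, 0) = 0
Node 0 (S = 90): V_0 = 1/1.09·[0.9500·18.0000 + 0.0500·0.0000] = 15.6881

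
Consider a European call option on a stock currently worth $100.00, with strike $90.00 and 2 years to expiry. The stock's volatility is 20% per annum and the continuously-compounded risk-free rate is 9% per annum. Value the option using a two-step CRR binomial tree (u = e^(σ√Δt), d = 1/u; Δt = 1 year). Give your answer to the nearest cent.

$26.74

CRR parameters: u = e^(σ√Δt) = e^(0.2·√1) = 1.2214, d = 1/u = 0.8187
Per-period rate: rΔt = 0.09·1 = 0.09, so R = e^0.09 = 1.0942
Risk-neutral probability p = (e^0.09 − 0.8187)/(1.2214 − 0.8187) = 0.2754/0.4027 = 0.6840
Terminal stock prices: S_uu = 149.2, S_ud = 100, S_dd = 67.03
Terminal payoffs (S − K): max(59.18, 0) = 59.18, max(10, 0) = 10, max(-22.97, 0) = 0
Node u (S = 122.1): V_u = e^(−0.09)·[0.6840·59.1825 + 0.3160·10.0000] = 39.8865
Node d (S = 81.87): V_d = e^(−0.09)·[0.6840·10.0000 + 0.3160·0.0000] = 6.2516
Node 0 (S = 100): V_0 = e^(−0.09)·[0.6840·39.8865 + 0.3160·6.2516] = 26.7409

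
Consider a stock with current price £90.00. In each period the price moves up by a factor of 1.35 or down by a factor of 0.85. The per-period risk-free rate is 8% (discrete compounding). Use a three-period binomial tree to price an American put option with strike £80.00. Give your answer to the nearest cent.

Risk-neutral probability p = (1 + 0.08 − 0.85)/(1.35 − 0.85) = 0.2300/0.5000 = 0.4600
Terminal stock prices: S_uuu = 221.4, S_uud = 139.4, S_udd = 87.78, S_ddd = 55.27
Terminal payoffs (K − S): max(-141.4, 0) = 0, max(-59.42, 0) = 0, max(-7.784, 0) = 0, max(24.73, 0) = 24.73
Node uu (S = 164): continuation = 1/1.08·[0.4600·0.0000 + 0.5400·0.0000] = 0.0000; exercise value = 0.0000 ≤ continuation, so V_uu = 0.0000
Node ud (S = 103.3): continuation = 1/1.08·[0.4600·0.0000 + 0.5400·0.0000] = 0.0000; exercise value = 0.0000 ≤ continuation, so V_ud = 0.0000
Node dd (S = 65.02): continuation = 1/1.08·[0.4600·0.0000 + 0.5400·24.7288] = 12.3644; exercise value = 14.9750 > continuation, so V_dd = 14.9750 (exercise)
Node u (S = 121.5): continuation = 1/1.08·[0.4600·0.0000 + 0.5400·0.0000] = 0.0000; exercise value = 0.0000 ≤ continuation, so V_u = 0.0000
Node d (S = 76.5): continuation = 1/1.08·[0.4600·0.0000 + 0.5400·14.9750] = 7.4875; exercise value = 3.5000 ≤ continuation, so V_d = 7.4875
Node 0 (S = 90): continuation = 1/1.08·[0.4600·0.0000 + 0.5400·7.4875] = 3.7438; exercise value = 0.0000 ≤ continuation, so V_0 = 3.7438

£3.74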